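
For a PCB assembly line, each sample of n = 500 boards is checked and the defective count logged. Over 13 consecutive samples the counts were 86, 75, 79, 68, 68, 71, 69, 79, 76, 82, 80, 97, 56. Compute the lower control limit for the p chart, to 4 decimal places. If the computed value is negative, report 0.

p̄ = Σdᵢ / (k·n) = 986 / (13 × 500) = 0.15169
LCL = p̄ − 3·√(p̄(1−p̄)/n) = 0.15169 − 3 × 0.01604 = 0.10356

0.1036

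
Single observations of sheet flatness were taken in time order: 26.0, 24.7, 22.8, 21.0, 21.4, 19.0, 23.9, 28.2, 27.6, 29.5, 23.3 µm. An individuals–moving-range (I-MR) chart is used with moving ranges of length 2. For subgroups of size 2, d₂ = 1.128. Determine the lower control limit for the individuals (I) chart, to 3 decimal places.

17.474

X̄ = (26.0 + 24.7 + 22.8 + 21.0 + 21.4 + 19.0 + 23.9 + 28.2 + 27.6 + 29.5 + 23.3) / 11 = 24.3091
Moving ranges: 1.3, 1.9, 1.8, 0.4, 2.4, 4.9, 4.3, 0.6, 1.9, 6.2; M̄R̄ = 25.7000 / 10 = 2.5700
LCL = X̄ − 3·M̄R̄/d₂ = 24.3091 − 3 × 2.5700 / 1.128 = 17.4740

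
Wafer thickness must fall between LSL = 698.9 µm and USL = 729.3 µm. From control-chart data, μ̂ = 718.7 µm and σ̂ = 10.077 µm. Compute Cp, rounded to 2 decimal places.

Cp = (USL − LSL) / (6σ̂) = (729.3 − 698.9) / (6 × 10.077) = 30.4000 / 60.4620 = 0.5028

0.50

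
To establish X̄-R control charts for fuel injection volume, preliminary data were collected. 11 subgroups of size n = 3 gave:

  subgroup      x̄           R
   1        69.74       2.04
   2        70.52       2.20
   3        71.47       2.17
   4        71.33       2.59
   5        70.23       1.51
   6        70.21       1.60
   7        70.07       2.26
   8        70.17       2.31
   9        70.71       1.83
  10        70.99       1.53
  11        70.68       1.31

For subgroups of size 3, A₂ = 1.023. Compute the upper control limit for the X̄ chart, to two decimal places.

72.54

X̄̄ = (69.74 + 70.52 + 71.47 + 71.33 + 70.23 + 70.21 + 70.07 + 70.17 + 70.71 + 70.99 + 70.68) / 11 = 776.1200 / 11 = 70.5564
R̄ = (2.04 + 2.20 + 2.17 + 2.59 + 1.51 + 1.60 + 2.26 + 2.31 + 1.83 + 1.53 + 1.31) / 11 = 21.3500 / 11 = 1.9409
UCL = X̄̄ + A₂·R̄ = 70.5564 + 1.023 × 1.9409 = 72.5419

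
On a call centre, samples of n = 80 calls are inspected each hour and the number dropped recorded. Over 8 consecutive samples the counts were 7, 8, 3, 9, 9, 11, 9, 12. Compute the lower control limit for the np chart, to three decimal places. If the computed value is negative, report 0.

0.231

p̄ = Σdᵢ / (k·n) = 68 / (8 × 80) = 0.10625
LCL = np̄ − 3·√(np̄(1−p̄)) = 8.5000 − 3 × 2.7562 = 0.2313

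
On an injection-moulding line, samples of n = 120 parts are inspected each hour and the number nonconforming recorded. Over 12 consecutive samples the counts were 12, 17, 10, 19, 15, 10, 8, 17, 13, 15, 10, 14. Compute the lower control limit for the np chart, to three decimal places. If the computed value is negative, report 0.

3.005

p̄ = Σdᵢ / (k·n) = 160 / (12 × 120) = 0.11111
LCL = np̄ − 3·√(np̄(1−p̄)) = 13.3333 − 3 × 3.4427 = 3.0054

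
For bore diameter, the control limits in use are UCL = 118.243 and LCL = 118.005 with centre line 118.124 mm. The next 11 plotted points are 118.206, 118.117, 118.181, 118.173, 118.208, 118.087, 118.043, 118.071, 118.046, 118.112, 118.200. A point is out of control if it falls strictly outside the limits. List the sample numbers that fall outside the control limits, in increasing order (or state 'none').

none

All 11 points lie within [118.005, 118.243].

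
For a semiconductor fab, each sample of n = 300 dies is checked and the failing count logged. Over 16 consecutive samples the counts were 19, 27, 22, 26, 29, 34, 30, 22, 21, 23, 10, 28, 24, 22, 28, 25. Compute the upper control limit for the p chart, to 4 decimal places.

p̄ = Σdᵢ / (k·n) = 390 / (16 × 300) = 0.08125
UCL = p̄ + 3·√(p̄(1−p̄)/n) = 0.08125 + 3 × √(0.08125×0.91875/300) = 0.08125 + 3 × 0.01577 = 0.12857

0.1286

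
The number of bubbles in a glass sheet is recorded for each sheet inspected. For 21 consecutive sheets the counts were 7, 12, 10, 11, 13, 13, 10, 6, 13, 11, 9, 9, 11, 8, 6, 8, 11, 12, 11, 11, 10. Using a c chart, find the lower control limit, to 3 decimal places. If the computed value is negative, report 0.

0.563

c̄ = (7 + 12 + 10 + 11 + 13 + 13 + 10 + 6 + 13 + 11 + 9 + 9 + 11 + 8 + 6 + 8 + 11 + 12 + 11 + 11 + 10) / 21 = 212 / 21 = 10.0952
LCL = c̄ − 3√c̄ = 10.0952 − 3 × 3.1773 = 0.5633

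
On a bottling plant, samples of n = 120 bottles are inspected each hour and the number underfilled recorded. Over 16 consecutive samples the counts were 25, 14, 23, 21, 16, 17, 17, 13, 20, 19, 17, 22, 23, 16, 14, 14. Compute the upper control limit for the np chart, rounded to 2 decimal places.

29.97

p̄ = Σdᵢ / (k·n) = 291 / (16 × 120) = 0.15156
UCL = np̄ + 3·√(np̄(1−p̄)) = 18.1875 + 3 × √(18.1875×0.84844) = 18.1875 + 3 × 3.9282 = 29.9722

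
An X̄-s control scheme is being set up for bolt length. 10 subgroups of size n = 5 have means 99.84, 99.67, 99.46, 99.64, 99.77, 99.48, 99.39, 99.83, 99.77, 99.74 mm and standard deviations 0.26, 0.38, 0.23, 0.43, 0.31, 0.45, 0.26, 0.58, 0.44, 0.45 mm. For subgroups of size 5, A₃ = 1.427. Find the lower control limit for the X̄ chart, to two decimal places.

99.12

X̄̄ = (99.84 + 99.67 + 99.46 + 99.64 + 99.77 + 99.48 + 99.39 + 99.83 + 99.77 + 99.74) / 10 = 99.6590
s̄ = (0.26 + 0.38 + 0.23 + 0.43 + 0.31 + 0.45 + 0.26 + 0.58 + 0.44 + 0.45) / 10 = 0.3790
LCL = X̄̄ − A₃·s̄ = 99.6590 − 1.427 × 0.3790 = 99.1182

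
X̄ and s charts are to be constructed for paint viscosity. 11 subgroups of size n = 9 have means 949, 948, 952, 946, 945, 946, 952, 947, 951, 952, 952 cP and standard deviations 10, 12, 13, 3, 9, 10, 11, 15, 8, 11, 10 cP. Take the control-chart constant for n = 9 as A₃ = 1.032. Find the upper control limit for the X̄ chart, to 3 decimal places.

959.599

X̄̄ = (949 + 948 + 952 + 946 + 945 + 946 + 952 + 947 + 951 + 952 + 952) / 11 = 949.0909
s̄ = (10 + 12 + 13 + 3 + 9 + 10 + 11 + 15 + 8 + 11 + 10) / 11 = 10.1818
UCL = X̄̄ + A₃·s̄ = 949.0909 + 1.032 × 10.1818 = 959.5985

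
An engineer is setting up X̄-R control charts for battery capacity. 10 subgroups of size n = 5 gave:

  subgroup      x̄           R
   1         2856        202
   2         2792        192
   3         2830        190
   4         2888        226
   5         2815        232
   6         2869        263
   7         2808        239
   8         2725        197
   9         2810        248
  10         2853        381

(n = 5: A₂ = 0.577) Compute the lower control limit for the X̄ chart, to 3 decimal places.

2687.851

X̄̄ = (2856 + 2792 + 2830 + 2888 + 2815 + 2869 + 2808 + 2725 + 2810 + 2853) / 10 = 28246.0000 / 10 = 2824.6000
R̄ = (202 + 192 + 190 + 226 + 232 + 263 + 239 + 197 + 248 + 381) / 10 = 2370.0000 / 10 = 237.0000
LCL = X̄̄ − A₂·R̄ = 2824.6000 − 0.577 × 237.0000 = 2687.8510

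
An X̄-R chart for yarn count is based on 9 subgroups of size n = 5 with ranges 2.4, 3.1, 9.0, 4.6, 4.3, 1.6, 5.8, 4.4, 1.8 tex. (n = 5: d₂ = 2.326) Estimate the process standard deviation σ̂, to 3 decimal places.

1.767

R̄ = (2.4 + 3.1 + 9.0 + 4.6 + 4.3 + 1.6 + 5.8 + 4.4 + 1.8) / 9 = 4.1111
σ̂ = R̄ / d₂ = 4.1111 / 2.326 = 1.7675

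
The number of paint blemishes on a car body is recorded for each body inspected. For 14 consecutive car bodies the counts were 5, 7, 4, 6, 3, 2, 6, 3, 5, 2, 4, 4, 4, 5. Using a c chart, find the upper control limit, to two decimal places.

10.50

c̄ = (5 + 7 + 4 + 6 + 3 + 2 + 6 + 3 + 5 + 2 + 4 + 4 + 4 + 5) / 14 = 60 / 14 = 4.2857
UCL = c̄ + 3√c̄ = 4.2857 + 3 × √4.2857 = 4.2857 + 3 × 2.0702 = 10.4963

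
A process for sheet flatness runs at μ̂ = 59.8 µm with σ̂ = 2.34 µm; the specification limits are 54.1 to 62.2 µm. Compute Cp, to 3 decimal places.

Cp = (USL − LSL) / (6σ̂) = (62.2 − 54.1) / (6 × 2.34) = 8.1000 / 14.0400 = 0.5769

0.577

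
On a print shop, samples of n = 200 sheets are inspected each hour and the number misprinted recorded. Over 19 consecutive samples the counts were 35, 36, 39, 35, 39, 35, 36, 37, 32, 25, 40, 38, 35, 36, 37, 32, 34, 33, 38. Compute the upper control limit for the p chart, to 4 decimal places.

0.2578

p̄ = Σdᵢ / (k·n) = 672 / (19 × 200) = 0.17684
UCL = p̄ + 3·√(p̄(1−p̄)/n) = 0.17684 + 3 × √(0.17684×0.82316/200) = 0.17684 + 3 × 0.02698 = 0.25778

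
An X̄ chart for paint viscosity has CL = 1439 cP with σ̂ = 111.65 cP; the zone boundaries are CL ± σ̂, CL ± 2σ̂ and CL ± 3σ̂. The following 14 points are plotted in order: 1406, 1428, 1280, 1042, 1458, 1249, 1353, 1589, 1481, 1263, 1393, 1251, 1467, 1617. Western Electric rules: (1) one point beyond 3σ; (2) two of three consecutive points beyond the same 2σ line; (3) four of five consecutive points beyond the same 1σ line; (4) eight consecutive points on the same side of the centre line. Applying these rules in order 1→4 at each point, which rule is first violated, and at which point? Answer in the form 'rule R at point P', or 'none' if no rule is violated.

rule 1 at point 4

Zone of each point (C = within 1σ̂, B = 1σ̂–2σ̂, A = 2σ̂–3σ̂, * = beyond 3σ̂; sign = side of CL): 1:-C, 2:-C, 3:-B, 4:-*, 5:+C, 6:-B, 7:-C, 8:+B, 9:+C, 10:-B, 11:-C, 12:-B, 13:+C, 14:+B
Rule 1 (one point beyond the 3σ limits) is satisfied at point 4.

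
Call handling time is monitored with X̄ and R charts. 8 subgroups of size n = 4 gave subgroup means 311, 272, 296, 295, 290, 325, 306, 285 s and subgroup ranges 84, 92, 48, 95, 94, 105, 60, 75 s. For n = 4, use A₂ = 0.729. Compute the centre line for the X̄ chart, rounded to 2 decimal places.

297.50

X̄̄ = (311 + 272 + 296 + 295 + 290 + 325 + 306 + 285) / 8 = 2380.0000 / 8 = 297.5000
CL = X̄̄ = 297.5000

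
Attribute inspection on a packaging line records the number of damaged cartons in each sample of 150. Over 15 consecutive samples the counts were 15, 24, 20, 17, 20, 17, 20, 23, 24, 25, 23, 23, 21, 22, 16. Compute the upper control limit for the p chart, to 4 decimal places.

0.2222

p̄ = Σdᵢ / (k·n) = 310 / (15 × 150) = 0.13778
UCL = p̄ + 3·√(p̄(1−p̄)/n) = 0.13778 + 3 × √(0.13778×0.86222/150) = 0.13778 + 3 × 0.02814 = 0.22220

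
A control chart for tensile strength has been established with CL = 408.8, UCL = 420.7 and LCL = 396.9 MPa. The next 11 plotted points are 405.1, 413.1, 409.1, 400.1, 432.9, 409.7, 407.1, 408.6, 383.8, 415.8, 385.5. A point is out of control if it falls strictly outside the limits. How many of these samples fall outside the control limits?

3

Compare each point to [396.9, 420.7]: sample 5 = 432.9 > UCL; sample 9 = 383.8 < LCL; sample 11 = 385.5 < LCL.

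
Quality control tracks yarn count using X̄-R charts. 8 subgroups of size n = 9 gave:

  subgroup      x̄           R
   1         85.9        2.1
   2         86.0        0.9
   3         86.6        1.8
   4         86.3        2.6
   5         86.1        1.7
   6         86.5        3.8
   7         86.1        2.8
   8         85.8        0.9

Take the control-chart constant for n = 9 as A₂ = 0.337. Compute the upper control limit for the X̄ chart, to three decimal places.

X̄̄ = (85.9 + 86.0 + 86.6 + 86.3 + 86.1 + 86.5 + 86.1 + 85.8) / 8 = 689.3000 / 8 = 86.1625
R̄ = (2.1 + 0.9 + 1.8 + 2.6 + 1.7 + 3.8 + 2.8 + 0.9) / 8 = 16.6000 / 8 = 2.0750
UCL = X̄̄ + A₂·R̄ = 86.1625 + 0.337 × 2.0750 = 86.8618

86.862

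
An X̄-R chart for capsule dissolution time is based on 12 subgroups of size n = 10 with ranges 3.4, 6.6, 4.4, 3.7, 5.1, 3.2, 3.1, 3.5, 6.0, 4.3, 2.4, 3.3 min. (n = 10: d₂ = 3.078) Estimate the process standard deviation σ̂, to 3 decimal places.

R̄ = (3.4 + 6.6 + 4.4 + 3.7 + 5.1 + 3.2 + 3.1 + 3.5 + 6.0 + 4.3 + 2.4 + 3.3) / 12 = 4.0833
σ̂ = R̄ / d₂ = 4.0833 / 3.078 = 1.3266

1.327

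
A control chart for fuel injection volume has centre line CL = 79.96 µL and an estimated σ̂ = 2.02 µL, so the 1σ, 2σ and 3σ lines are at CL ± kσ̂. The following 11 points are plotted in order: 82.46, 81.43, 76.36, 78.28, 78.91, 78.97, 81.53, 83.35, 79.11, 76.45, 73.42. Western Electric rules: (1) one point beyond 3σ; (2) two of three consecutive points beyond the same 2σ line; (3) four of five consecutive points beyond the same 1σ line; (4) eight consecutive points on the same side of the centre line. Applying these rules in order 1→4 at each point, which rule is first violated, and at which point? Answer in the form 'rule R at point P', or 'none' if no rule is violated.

rule 1 at point 11

Zone of each point (C = within 1σ̂, B = 1σ̂–2σ̂, A = 2σ̂–3σ̂, * = beyond 3σ̂; sign = side of CL): 1:+B, 2:+C, 3:-B, 4:-C, 5:-C, 6:-C, 7:+C, 8:+B, 9:-C, 10:-B, 11:-*
Rule 1 (one point beyond the 3σ limits) is satisfied at point 11.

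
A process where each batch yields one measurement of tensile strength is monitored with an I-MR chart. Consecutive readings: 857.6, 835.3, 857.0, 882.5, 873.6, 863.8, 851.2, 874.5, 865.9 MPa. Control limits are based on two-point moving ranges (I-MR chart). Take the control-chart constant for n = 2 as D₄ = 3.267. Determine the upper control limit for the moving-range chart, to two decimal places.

Moving ranges: 22.3, 21.7, 25.5, 8.9, 9.8, 12.6, 23.3, 8.6; M̄R̄ = 132.7000 / 8 = 16.5875
UCL_MR = D₄·M̄R̄ = 3.267 × 16.5875 = 54.1914

54.19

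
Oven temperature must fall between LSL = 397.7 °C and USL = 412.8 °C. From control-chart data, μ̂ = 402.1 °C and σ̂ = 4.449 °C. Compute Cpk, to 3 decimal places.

0.330

Cpu = (USL − μ̂) / (3σ̂) = (412.8 − 402.1) / (3 × 4.449) = 0.8017; Cpl = (μ̂ − LSL) / (3σ̂) = (402.1 − 397.7) / (3 × 4.449) = 0.3297; Cpk = min(Cpu, Cpl) = 0.3297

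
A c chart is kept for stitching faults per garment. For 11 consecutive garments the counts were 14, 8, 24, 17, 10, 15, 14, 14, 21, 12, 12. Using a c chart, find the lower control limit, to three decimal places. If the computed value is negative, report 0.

c̄ = (14 + 8 + 24 + 17 + 10 + 15 + 14 + 14 + 21 + 12 + 12) / 11 = 161 / 11 = 14.6364
LCL = c̄ − 3√c̄ = 14.6364 − 3 × 3.8258 = 3.1591

3.159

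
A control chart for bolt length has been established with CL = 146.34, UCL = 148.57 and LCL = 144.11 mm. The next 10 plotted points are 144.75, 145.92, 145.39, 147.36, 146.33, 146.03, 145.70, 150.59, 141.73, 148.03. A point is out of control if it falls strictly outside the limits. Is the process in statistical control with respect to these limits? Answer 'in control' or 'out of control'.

Compare each point to [144.11, 148.57]: sample 8 = 150.59 > UCL; sample 9 = 141.73 < LCL.

out of control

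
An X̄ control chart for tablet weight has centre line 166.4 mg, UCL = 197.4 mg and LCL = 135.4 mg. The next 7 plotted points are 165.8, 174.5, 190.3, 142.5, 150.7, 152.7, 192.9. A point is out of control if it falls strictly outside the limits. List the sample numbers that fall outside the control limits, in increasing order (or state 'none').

none

All 7 points lie within [135.4, 197.4].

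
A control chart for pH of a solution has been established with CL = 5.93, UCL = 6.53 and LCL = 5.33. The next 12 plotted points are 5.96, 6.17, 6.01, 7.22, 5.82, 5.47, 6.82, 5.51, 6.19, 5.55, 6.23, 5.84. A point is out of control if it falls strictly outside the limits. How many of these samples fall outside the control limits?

Compare each point to [5.33, 6.53]: sample 4 = 7.22 > UCL; sample 7 = 6.82 > UCL.

2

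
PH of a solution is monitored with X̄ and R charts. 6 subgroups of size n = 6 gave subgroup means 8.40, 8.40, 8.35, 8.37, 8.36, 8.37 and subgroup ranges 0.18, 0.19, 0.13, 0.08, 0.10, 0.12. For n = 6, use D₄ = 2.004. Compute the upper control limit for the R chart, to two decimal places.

0.27

R̄ = (0.18 + 0.19 + 0.13 + 0.08 + 0.10 + 0.12) / 6 = 0.8000 / 6 = 0.1333
UCL_R = D₄·R̄ = 2.004 × 0.1333 = 0.2672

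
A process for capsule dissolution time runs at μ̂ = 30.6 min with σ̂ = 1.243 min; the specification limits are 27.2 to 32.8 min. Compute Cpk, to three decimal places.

Cpu = (USL − μ̂) / (3σ̂) = (32.8 − 30.6) / (3 × 1.243) = 0.5900; Cpl = (μ̂ − LSL) / (3σ̂) = (30.6 − 27.2) / (3 × 1.243) = 0.9118; Cpk = min(Cpu, Cpl) = 0.5900

0.590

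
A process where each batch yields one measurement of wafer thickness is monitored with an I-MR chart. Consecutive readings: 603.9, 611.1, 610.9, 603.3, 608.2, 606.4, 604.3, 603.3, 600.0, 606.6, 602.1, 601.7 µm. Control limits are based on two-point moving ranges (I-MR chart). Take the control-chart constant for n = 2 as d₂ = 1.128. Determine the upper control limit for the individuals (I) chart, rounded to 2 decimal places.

614.72

X̄ = (603.9 + 611.1 + 610.9 + 603.3 + 608.2 + 606.4 + 604.3 + 603.3 + 600.0 + 606.6 + 602.1 + 601.7) / 12 = 605.1500
Moving ranges: 7.2, 0.2, 7.6, 4.9, 1.8, 2.1, 1.0, 3.3, 6.6, 4.5, 0.4; M̄R̄ = 39.6000 / 11 = 3.6000
UCL = X̄ + 3·M̄R̄/d₂ = 605.1500 + 3 × 3.6000 / 1.128 = 614.7245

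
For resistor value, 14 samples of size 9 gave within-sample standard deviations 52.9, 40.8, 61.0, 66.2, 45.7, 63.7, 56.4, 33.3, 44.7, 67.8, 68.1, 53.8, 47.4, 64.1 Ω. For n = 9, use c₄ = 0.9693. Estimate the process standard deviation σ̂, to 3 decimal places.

s̄ = (52.9 + 40.8 + 61.0 + 66.2 + 45.7 + 63.7 + 56.4 + 33.3 + 44.7 + 67.8 + 68.1 + 53.8 + 47.4 + 64.1) / 14 = 54.7071
σ̂ = s̄ / c₄ = 54.7071 / 0.9693 = 56.4398

56.440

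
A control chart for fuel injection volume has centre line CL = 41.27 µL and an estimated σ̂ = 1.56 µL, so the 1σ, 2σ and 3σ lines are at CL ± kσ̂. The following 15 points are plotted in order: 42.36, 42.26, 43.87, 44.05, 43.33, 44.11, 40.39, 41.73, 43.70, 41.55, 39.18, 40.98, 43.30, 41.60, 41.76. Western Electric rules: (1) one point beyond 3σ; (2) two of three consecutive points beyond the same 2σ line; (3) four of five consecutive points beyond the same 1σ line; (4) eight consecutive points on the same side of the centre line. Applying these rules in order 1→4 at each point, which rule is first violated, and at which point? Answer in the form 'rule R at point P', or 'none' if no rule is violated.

Zone of each point (C = within 1σ̂, B = 1σ̂–2σ̂, A = 2σ̂–3σ̂, * = beyond 3σ̂; sign = side of CL): 1:+C, 2:+C, 3:+B, 4:+B, 5:+B, 6:+B, 7:-C, 8:+C, 9:+B, 10:+C, 11:-B, 12:-C, 13:+B, 14:+C, 15:+C
Rule 3 (four of five consecutive points beyond the same 1σ limit) is satisfied at point 6.

rule 3 at point 6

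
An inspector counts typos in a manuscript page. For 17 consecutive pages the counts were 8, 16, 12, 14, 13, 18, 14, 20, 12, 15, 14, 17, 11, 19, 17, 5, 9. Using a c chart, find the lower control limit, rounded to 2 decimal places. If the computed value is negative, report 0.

2.63

c̄ = (8 + 16 + 12 + 14 + 13 + 18 + 14 + 20 + 12 + 15 + 14 + 17 + 11 + 19 + 17 + 5 + 9) / 17 = 234 / 17 = 13.7647
LCL = c̄ − 3√c̄ = 13.7647 − 3 × 3.7101 = 2.6345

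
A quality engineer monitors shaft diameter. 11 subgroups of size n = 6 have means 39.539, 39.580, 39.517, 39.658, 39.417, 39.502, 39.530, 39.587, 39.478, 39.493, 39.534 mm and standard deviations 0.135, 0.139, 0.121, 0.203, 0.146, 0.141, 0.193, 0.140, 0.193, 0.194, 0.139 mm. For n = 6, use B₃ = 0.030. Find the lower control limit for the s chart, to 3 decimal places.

0.005

s̄ = (0.135 + 0.139 + 0.121 + 0.203 + 0.146 + 0.141 + 0.193 + 0.140 + 0.193 + 0.194 + 0.139) / 11 = 0.1585
LCL_s = B₃·s̄ = 0.030 × 0.1585 = 0.0048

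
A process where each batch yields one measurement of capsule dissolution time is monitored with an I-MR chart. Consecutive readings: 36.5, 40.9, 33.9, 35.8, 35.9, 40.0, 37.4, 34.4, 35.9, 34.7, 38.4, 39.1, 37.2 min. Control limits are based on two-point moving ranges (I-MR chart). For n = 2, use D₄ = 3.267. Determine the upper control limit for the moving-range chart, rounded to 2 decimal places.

Moving ranges: 4.4, 7.0, 1.9, 0.1, 4.1, 2.6, 3.0, 1.5, 1.2, 3.7, 0.7, 1.9; M̄R̄ = 32.1000 / 12 = 2.6750
UCL_MR = D₄·M̄R̄ = 3.267 × 2.6750 = 8.7392

8.74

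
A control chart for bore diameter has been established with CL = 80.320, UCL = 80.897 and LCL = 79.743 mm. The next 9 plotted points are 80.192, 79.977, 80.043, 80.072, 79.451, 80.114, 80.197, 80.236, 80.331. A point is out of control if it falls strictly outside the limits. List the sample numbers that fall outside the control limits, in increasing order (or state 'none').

Compare each point to [79.743, 80.897]: sample 5 = 79.451 < LCL.

5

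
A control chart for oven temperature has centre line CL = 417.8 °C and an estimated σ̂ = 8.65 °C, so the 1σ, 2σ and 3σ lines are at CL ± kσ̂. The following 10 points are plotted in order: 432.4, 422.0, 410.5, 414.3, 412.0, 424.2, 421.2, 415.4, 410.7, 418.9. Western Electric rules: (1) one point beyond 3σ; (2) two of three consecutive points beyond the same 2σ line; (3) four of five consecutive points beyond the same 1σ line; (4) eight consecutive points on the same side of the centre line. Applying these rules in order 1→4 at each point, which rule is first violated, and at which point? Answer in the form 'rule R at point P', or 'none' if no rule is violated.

Zone of each point (C = within 1σ̂, B = 1σ̂–2σ̂, A = 2σ̂–3σ̂, * = beyond 3σ̂; sign = side of CL): 1:+B, 2:+C, 3:-C, 4:-C, 5:-C, 6:+C, 7:+C, 8:-C, 9:-C, 10:+C
No rule fires across all 10 points.

none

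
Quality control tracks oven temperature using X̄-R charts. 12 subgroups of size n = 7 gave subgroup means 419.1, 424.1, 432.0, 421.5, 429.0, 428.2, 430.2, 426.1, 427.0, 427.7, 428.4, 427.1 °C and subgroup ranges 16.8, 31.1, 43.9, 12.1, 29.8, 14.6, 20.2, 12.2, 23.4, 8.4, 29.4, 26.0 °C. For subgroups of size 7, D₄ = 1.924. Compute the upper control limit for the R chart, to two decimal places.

42.95

R̄ = (16.8 + 31.1 + 43.9 + 12.1 + 29.8 + 14.6 + 20.2 + 12.2 + 23.4 + 8.4 + 29.4 + 26.0) / 12 = 267.9000 / 12 = 22.3250
UCL_R = D₄·R̄ = 1.924 × 22.3250 = 42.9533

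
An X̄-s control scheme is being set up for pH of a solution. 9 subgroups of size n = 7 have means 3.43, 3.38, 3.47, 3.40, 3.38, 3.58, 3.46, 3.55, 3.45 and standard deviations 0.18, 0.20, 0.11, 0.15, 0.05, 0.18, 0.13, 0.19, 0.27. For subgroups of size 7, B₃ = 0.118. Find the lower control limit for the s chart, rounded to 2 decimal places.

0.02

s̄ = (0.18 + 0.20 + 0.11 + 0.15 + 0.05 + 0.18 + 0.13 + 0.19 + 0.27) / 9 = 0.1622
LCL_s = B₃·s̄ = 0.118 × 0.1622 = 0.0191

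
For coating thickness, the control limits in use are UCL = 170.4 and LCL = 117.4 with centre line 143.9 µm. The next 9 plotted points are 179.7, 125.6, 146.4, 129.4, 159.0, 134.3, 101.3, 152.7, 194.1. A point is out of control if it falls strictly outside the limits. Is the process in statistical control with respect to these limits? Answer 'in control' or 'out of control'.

out of control

Compare each point to [117.4, 170.4]: sample 1 = 179.7 > UCL; sample 7 = 101.3 < LCL; sample 9 = 194.1 > UCL.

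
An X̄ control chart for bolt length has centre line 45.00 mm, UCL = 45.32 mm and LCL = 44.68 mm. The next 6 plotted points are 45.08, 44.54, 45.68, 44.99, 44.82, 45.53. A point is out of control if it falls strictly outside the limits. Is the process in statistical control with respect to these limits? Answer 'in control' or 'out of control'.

Compare each point to [44.68, 45.32]: sample 2 = 44.54 < LCL; sample 3 = 45.68 > UCL; sample 6 = 45.53 > UCL.

out of control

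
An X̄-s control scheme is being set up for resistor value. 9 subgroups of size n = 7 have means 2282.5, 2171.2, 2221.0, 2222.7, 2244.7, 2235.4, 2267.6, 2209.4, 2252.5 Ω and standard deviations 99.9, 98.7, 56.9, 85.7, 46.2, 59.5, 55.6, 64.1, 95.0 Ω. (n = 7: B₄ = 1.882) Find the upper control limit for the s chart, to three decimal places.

s̄ = (99.9 + 98.7 + 56.9 + 85.7 + 46.2 + 59.5 + 55.6 + 64.1 + 95.0) / 9 = 73.5111
UCL_s = B₄·s̄ = 1.882 × 73.5111 = 138.3479

138.348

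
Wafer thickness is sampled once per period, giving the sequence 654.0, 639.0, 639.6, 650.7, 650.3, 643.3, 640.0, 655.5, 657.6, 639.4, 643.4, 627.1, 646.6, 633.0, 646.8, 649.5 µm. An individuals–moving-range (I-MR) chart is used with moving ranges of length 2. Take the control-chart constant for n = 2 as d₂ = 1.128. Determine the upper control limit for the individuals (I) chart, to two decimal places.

X̄ = (654.0 + 639.0 + 639.6 + 650.7 + 650.3 + 643.3 + 640.0 + 655.5 + 657.6 + 639.4 + 643.4 + 627.1 + 646.6 + 633.0 + 646.8 + 649.5) / 16 = 644.7375
Moving ranges: 15.0, 0.6, 11.1, 0.4, 7.0, 3.3, 15.5, 2.1, 18.2, 4.0, 16.3, 19.5, 13.6, 13.8, 2.7; M̄R̄ = 143.1000 / 15 = 9.5400
UCL = X̄ + 3·M̄R̄/d₂ = 644.7375 + 3 × 9.5400 / 1.128 = 670.1098

670.11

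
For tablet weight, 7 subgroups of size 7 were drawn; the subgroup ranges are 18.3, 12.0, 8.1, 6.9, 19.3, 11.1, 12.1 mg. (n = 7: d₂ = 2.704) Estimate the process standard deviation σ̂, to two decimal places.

4.64

R̄ = (18.3 + 12.0 + 8.1 + 6.9 + 19.3 + 11.1 + 12.1) / 7 = 12.5429
σ̂ = R̄ / d₂ = 12.5429 / 2.704 = 4.6386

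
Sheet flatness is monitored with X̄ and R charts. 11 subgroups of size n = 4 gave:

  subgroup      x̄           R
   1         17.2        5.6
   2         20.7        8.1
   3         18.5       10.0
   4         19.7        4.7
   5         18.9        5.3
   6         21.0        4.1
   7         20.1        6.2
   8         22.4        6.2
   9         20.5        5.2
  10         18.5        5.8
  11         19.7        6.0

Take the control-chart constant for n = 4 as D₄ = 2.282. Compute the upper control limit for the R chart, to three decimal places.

R̄ = (5.6 + 8.1 + 10.0 + 4.7 + 5.3 + 4.1 + 6.2 + 6.2 + 5.2 + 5.8 + 6.0) / 11 = 67.2000 / 11 = 6.1091
UCL_R = D₄·R̄ = 2.282 × 6.1091 = 13.9409

13.941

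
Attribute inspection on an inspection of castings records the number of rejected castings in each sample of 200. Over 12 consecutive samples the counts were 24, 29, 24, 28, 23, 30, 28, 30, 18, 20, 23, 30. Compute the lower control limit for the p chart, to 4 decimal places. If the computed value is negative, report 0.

p̄ = Σdᵢ / (k·n) = 307 / (12 × 200) = 0.12792
LCL = p̄ − 3·√(p̄(1−p̄)/n) = 0.12792 − 3 × 0.02362 = 0.05707

0.0571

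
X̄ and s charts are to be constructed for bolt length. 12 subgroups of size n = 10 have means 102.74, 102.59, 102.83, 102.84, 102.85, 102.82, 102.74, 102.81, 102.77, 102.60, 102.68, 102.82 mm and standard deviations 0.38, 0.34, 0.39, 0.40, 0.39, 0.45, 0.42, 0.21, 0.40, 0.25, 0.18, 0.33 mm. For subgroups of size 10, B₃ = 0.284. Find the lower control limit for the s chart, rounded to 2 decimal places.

s̄ = (0.38 + 0.34 + 0.39 + 0.40 + 0.39 + 0.45 + 0.42 + 0.21 + 0.40 + 0.25 + 0.18 + 0.33) / 12 = 0.3450
LCL_s = B₃·s̄ = 0.284 × 0.3450 = 0.0980

0.10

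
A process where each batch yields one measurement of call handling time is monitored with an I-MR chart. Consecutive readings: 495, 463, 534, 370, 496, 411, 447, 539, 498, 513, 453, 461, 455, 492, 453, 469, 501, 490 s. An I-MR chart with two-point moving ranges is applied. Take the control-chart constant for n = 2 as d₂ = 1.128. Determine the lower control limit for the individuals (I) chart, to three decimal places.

338.180

X̄ = (495 + 463 + 534 + 370 + 496 + 411 + 447 + 539 + 498 + 513 + 453 + 461 + 455 + 492 + 453 + 469 + 501 + 490) / 18 = 474.4444
Moving ranges: 32, 71, 164, 126, 85, 36, 92, 41, 15, 60, 8, 6, 37, 39, 16, 32, 11; M̄R̄ = 871.0000 / 17 = 51.2353
LCL = X̄ − 3·M̄R̄/d₂ = 474.4444 − 3 × 51.2353 / 1.128 = 338.1804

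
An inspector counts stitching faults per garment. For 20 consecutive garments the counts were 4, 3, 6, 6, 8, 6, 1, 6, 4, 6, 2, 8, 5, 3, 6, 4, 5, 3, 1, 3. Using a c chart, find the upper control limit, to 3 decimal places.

10.864

c̄ = (4 + 3 + 6 + 6 + 8 + 6 + 1 + 6 + 4 + 6 + 2 + 8 + 5 + 3 + 6 + 4 + 5 + 3 + 1 + 3) / 20 = 90 / 20 = 4.5000
UCL = c̄ + 3√c̄ = 4.5000 + 3 × √4.5000 = 4.5000 + 3 × 2.1213 = 10.8640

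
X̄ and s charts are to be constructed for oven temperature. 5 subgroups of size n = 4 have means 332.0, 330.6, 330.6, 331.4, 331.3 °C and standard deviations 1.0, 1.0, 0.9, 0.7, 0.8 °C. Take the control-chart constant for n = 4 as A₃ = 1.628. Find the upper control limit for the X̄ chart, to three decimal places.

332.613

X̄̄ = (332.0 + 330.6 + 330.6 + 331.4 + 331.3) / 5 = 331.1800
s̄ = (1.0 + 1.0 + 0.9 + 0.7 + 0.8) / 5 = 0.8800
UCL = X̄̄ + A₃·s̄ = 331.1800 + 1.628 × 0.8800 = 332.6126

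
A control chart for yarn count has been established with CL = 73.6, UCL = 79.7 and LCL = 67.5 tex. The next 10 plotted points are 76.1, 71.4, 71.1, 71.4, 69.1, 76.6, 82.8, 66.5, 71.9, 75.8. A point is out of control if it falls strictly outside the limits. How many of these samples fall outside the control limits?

2

Compare each point to [67.5, 79.7]: sample 7 = 82.8 > UCL; sample 8 = 66.5 < LCL.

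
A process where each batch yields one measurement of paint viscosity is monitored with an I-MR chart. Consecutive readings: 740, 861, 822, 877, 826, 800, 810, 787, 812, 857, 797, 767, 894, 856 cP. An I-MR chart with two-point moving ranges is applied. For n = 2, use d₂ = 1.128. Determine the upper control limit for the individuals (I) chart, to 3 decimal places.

X̄ = (740 + 861 + 822 + 877 + 826 + 800 + 810 + 787 + 812 + 857 + 797 + 767 + 894 + 856) / 14 = 821.8571
Moving ranges: 121, 39, 55, 51, 26, 10, 23, 25, 45, 60, 30, 127, 38; M̄R̄ = 650.0000 / 13 = 50.0000
UCL = X̄ + 3·M̄R̄/d₂ = 821.8571 + 3 × 50.0000 / 1.128 = 954.8359

954.836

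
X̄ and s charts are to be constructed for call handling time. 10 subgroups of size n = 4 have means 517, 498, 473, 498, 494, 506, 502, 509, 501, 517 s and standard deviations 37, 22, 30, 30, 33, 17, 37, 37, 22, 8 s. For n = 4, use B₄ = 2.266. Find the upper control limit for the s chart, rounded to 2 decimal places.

61.86

s̄ = (37 + 22 + 30 + 30 + 33 + 17 + 37 + 37 + 22 + 8) / 10 = 27.3000
UCL_s = B₄·s̄ = 2.266 × 27.3000 = 61.8618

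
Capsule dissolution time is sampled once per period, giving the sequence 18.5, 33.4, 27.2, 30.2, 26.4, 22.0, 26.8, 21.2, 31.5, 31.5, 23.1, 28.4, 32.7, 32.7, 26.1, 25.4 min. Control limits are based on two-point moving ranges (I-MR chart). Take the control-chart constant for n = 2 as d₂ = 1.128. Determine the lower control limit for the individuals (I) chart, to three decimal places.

13.436

X̄ = (18.5 + 33.4 + 27.2 + 30.2 + 26.4 + 22.0 + 26.8 + 21.2 + 31.5 + 31.5 + 23.1 + 28.4 + 32.7 + 32.7 + 26.1 + 25.4) / 16 = 27.3188
Moving ranges: 14.9, 6.2, 3.0, 3.8, 4.4, 4.8, 5.6, 10.3, 0.0, 8.4, 5.3, 4.3, 0.0, 6.6, 0.7; M̄R̄ = 78.3000 / 15 = 5.2200
LCL = X̄ − 3·M̄R̄/d₂ = 27.3188 − 3 × 5.2200 / 1.128 = 13.4358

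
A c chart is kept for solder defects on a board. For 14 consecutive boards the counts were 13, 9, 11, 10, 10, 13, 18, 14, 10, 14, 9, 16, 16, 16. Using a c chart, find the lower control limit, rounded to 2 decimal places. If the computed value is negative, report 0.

c̄ = (13 + 9 + 11 + 10 + 10 + 13 + 18 + 14 + 10 + 14 + 9 + 16 + 16 + 16) / 14 = 179 / 14 = 12.7857
LCL = c̄ − 3√c̄ = 12.7857 − 3 × 3.5757 = 2.0586

2.06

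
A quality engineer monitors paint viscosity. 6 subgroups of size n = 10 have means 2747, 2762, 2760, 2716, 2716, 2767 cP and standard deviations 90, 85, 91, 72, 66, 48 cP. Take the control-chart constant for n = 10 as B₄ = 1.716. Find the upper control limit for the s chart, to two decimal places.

129.27

s̄ = (90 + 85 + 91 + 72 + 66 + 48) / 6 = 75.3333
UCL_s = B₄·s̄ = 1.716 × 75.3333 = 129.2720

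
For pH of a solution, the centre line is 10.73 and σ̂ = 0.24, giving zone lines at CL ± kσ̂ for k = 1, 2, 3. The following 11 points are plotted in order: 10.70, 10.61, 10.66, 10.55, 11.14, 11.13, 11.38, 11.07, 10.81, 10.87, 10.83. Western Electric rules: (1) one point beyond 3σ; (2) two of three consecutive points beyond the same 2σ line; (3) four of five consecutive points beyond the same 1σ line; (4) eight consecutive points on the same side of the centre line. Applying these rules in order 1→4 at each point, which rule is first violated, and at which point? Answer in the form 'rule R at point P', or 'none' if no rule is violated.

Zone of each point (C = within 1σ̂, B = 1σ̂–2σ̂, A = 2σ̂–3σ̂, * = beyond 3σ̂; sign = side of CL): 1:-C, 2:-C, 3:-C, 4:-C, 5:+B, 6:+B, 7:+A, 8:+B, 9:+C, 10:+C, 11:+C
Rule 3 (four of five consecutive points beyond the same 1σ limit) is satisfied at point 8.

rule 3 at point 8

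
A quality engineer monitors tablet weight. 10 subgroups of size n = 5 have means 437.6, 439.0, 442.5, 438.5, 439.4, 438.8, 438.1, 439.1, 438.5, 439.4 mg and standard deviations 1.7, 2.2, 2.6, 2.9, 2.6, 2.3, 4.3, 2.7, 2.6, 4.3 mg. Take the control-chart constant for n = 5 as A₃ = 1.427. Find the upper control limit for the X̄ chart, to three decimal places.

X̄̄ = (437.6 + 439.0 + 442.5 + 438.5 + 439.4 + 438.8 + 438.1 + 439.1 + 438.5 + 439.4) / 10 = 439.0900
s̄ = (1.7 + 2.2 + 2.6 + 2.9 + 2.6 + 2.3 + 4.3 + 2.7 + 2.6 + 4.3) / 10 = 2.8200
UCL = X̄̄ + A₃·s̄ = 439.0900 + 1.427 × 2.8200 = 443.1141

443.114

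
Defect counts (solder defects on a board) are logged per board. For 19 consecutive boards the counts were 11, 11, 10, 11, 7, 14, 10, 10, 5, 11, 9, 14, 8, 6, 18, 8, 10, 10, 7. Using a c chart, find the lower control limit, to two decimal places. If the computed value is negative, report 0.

c̄ = (11 + 11 + 10 + 11 + 7 + 14 + 10 + 10 + 5 + 11 + 9 + 14 + 8 + 6 + 18 + 8 + 10 + 10 + 7) / 19 = 190 / 19 = 10.0000
LCL = c̄ − 3√c̄ = 10.0000 − 3 × 3.1623 = 0.5132

0.51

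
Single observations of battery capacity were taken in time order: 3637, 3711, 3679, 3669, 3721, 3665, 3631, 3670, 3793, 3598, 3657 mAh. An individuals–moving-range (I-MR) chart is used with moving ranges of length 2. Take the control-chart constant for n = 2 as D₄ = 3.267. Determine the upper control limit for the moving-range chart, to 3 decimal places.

220.196

Moving ranges: 74, 32, 10, 52, 56, 34, 39, 123, 195, 59; M̄R̄ = 674.0000 / 10 = 67.4000
UCL_MR = D₄·M̄R̄ = 3.267 × 67.4000 = 220.1958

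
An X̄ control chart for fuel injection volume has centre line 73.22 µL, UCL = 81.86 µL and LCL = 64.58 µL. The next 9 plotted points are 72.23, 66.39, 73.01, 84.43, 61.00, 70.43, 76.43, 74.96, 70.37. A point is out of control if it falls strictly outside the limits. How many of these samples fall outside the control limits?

Compare each point to [64.58, 81.86]: sample 4 = 84.43 > UCL; sample 5 = 61.00 < LCL.

2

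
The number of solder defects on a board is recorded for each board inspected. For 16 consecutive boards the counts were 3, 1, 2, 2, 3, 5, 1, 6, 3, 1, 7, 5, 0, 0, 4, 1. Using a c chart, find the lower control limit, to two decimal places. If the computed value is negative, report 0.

c̄ = (3 + 1 + 2 + 2 + 3 + 5 + 1 + 6 + 3 + 1 + 7 + 5 + 0 + 0 + 4 + 1) / 16 = 44 / 16 = 2.7500
LCL = c̄ − 3√c̄ = 2.7500 − 3 × 1.6583 = -2.2249 → 0 (cannot be negative)

0.00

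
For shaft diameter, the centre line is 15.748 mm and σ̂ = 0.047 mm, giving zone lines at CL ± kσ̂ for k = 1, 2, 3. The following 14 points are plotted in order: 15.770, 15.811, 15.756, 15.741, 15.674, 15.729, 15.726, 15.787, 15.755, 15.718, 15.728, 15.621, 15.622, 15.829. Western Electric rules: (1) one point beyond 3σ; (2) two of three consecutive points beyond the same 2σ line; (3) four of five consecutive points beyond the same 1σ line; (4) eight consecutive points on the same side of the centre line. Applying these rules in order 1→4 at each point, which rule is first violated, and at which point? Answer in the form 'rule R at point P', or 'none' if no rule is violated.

Zone of each point (C = within 1σ̂, B = 1σ̂–2σ̂, A = 2σ̂–3σ̂, * = beyond 3σ̂; sign = side of CL): 1:+C, 2:+B, 3:+C, 4:-C, 5:-B, 6:-C, 7:-C, 8:+C, 9:+C, 10:-C, 11:-C, 12:-A, 13:-A, 14:+B
Rule 2 (two of three consecutive points beyond the same 2σ limit) is satisfied at point 13.

rule 2 at point 13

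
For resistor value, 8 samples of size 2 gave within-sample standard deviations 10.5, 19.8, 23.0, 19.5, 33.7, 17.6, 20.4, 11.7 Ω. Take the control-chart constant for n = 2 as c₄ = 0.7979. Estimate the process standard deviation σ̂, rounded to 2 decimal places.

s̄ = (10.5 + 19.8 + 23.0 + 19.5 + 33.7 + 17.6 + 20.4 + 11.7) / 8 = 19.5250
σ̂ = s̄ / c₄ = 19.5250 / 0.7979 = 24.4705

24.47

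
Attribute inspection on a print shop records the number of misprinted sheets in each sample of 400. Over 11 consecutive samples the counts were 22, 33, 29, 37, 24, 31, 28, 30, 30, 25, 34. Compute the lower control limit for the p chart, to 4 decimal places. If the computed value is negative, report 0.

p̄ = Σdᵢ / (k·n) = 323 / (11 × 400) = 0.07341
LCL = p̄ − 3·√(p̄(1−p̄)/n) = 0.07341 − 3 × 0.01304 = 0.03429

0.0343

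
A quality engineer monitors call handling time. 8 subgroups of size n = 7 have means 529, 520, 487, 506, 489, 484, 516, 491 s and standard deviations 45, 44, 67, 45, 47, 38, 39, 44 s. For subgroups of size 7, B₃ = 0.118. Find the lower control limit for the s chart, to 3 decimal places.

s̄ = (45 + 44 + 67 + 45 + 47 + 38 + 39 + 44) / 8 = 46.1250
LCL_s = B₃·s̄ = 0.118 × 46.1250 = 5.4427

5.443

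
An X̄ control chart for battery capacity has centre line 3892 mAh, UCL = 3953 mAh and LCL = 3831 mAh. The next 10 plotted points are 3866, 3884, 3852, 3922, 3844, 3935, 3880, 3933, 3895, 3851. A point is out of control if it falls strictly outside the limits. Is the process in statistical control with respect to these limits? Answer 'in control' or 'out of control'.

All 10 points lie within [3831, 3953].

in control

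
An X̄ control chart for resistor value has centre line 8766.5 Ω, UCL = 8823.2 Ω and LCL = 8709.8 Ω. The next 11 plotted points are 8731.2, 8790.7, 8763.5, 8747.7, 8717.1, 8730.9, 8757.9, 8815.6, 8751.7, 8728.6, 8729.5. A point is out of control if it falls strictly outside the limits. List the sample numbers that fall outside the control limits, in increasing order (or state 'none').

All 11 points lie within [8709.8, 8823.2].

none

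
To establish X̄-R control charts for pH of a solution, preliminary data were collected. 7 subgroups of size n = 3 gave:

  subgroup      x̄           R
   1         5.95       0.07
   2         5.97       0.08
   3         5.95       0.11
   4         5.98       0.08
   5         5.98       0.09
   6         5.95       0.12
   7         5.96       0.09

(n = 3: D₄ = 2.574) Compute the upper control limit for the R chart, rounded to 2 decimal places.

R̄ = (0.07 + 0.08 + 0.11 + 0.08 + 0.09 + 0.12 + 0.09) / 7 = 0.6400 / 7 = 0.0914
UCL_R = D₄·R̄ = 2.574 × 0.0914 = 0.2353

0.24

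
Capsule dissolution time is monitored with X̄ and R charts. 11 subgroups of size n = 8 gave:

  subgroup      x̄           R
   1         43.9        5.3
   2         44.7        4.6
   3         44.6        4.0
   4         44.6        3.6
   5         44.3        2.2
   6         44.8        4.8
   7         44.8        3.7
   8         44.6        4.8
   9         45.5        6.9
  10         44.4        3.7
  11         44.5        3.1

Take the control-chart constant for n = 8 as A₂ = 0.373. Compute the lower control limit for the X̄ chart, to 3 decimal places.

43.026

X̄̄ = (43.9 + 44.7 + 44.6 + 44.6 + 44.3 + 44.8 + 44.8 + 44.6 + 45.5 + 44.4 + 44.5) / 11 = 490.7000 / 11 = 44.6091
R̄ = (5.3 + 4.6 + 4.0 + 3.6 + 2.2 + 4.8 + 3.7 + 4.8 + 6.9 + 3.7 + 3.1) / 11 = 46.7000 / 11 = 4.2455
LCL = X̄̄ − A₂·R̄ = 44.6091 − 0.373 × 4.2455 = 43.0255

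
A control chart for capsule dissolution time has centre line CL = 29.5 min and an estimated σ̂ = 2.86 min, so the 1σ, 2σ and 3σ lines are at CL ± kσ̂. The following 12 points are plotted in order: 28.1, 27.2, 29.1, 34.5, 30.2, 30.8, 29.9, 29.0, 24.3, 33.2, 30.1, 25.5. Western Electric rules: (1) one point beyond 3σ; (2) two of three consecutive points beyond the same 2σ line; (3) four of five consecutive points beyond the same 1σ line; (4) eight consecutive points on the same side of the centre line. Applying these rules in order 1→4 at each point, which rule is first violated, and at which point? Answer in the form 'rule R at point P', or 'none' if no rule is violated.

Zone of each point (C = within 1σ̂, B = 1σ̂–2σ̂, A = 2σ̂–3σ̂, * = beyond 3σ̂; sign = side of CL): 1:-C, 2:-C, 3:-C, 4:+B, 5:+C, 6:+C, 7:+C, 8:-C, 9:-B, 10:+B, 11:+C, 12:-B
No rule fires across all 12 points.

none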